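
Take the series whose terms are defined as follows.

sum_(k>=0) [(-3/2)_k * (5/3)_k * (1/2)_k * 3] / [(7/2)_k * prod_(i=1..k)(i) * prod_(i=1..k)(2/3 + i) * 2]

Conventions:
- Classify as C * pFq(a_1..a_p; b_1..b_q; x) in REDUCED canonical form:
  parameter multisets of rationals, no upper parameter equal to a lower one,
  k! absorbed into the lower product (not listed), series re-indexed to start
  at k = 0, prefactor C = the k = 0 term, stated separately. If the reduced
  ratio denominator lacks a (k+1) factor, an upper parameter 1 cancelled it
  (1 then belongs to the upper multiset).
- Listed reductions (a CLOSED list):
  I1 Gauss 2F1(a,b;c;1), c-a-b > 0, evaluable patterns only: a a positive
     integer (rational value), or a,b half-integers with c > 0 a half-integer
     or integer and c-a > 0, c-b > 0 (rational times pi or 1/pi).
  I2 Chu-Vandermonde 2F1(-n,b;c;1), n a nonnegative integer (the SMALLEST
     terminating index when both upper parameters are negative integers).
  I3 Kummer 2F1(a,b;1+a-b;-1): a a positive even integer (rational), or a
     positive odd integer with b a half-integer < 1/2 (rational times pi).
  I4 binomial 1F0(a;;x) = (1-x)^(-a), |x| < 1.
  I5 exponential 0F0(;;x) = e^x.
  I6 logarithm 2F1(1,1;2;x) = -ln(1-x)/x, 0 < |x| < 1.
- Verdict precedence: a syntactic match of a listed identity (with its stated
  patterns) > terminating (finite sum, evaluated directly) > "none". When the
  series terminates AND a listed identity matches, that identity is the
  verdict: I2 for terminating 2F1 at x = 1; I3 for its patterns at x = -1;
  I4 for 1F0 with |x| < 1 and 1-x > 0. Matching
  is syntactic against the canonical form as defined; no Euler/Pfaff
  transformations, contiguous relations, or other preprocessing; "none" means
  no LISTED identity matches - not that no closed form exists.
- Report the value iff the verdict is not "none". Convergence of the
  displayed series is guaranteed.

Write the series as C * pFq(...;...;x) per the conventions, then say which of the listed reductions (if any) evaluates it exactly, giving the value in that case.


Reduced: x = 1, 2F1, upper = {-3/2, 1/2}, lower = {7/2}, C = 3/2. Verdict at x = 1: Gauss (I1, half-integer pattern) matches (x = 1; upper {-3/2, 1/2} half-integers, c = 7/2 in the evaluable pattern). Hence: (1575/4096) * pi.

Key observation: with t_0 = 3/2, the lower running product (C = 3/2) is a rising factorial.
Ratio: r(k) = 1 * (k-3/2) (k+1/2) / [(k+7/2) (k+1)] - rational; roots negated = parameters, x = 1, C = 3/2.


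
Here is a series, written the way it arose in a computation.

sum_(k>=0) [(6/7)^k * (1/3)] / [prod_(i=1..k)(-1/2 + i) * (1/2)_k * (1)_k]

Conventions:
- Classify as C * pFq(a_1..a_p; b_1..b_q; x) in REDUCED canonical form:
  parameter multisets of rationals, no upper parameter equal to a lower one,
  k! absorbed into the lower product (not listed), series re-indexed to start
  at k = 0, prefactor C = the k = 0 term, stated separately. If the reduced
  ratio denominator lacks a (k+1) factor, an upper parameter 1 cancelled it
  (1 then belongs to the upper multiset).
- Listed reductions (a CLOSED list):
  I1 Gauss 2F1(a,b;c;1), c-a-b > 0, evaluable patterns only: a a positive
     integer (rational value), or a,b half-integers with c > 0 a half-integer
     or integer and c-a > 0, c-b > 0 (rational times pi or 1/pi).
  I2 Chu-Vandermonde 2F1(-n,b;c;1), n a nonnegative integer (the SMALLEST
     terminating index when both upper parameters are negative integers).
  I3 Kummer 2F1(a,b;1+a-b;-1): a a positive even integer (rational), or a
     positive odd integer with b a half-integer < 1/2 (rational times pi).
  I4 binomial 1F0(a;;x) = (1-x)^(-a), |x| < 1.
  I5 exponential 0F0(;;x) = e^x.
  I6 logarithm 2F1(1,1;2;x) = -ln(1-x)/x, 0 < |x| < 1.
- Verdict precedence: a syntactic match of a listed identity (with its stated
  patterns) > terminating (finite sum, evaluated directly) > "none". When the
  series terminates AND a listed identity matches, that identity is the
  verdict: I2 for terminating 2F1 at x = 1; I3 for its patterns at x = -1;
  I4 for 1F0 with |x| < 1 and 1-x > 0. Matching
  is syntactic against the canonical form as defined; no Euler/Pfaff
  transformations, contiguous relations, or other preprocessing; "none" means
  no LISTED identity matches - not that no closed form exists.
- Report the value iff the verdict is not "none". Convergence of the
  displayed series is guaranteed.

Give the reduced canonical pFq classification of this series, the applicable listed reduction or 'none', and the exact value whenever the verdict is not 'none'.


Canonical form: C = 1/3 times 0F2 with upper {-}, lower {1/2, 1/2}, x = 6/7. Verdict: no listed reduction: x = 6/7 and upper {-} fail every I1-I6 pattern.

First insight: x = (6/7) and (1)_k (C = 1/3) is k! itself.
Term ratio: r(k) = (6/7) * 1 / [(k+1/2) (k+1/2) (k+1)] - rational; roots negated = parameters, x = (6/7), C = 1/3.


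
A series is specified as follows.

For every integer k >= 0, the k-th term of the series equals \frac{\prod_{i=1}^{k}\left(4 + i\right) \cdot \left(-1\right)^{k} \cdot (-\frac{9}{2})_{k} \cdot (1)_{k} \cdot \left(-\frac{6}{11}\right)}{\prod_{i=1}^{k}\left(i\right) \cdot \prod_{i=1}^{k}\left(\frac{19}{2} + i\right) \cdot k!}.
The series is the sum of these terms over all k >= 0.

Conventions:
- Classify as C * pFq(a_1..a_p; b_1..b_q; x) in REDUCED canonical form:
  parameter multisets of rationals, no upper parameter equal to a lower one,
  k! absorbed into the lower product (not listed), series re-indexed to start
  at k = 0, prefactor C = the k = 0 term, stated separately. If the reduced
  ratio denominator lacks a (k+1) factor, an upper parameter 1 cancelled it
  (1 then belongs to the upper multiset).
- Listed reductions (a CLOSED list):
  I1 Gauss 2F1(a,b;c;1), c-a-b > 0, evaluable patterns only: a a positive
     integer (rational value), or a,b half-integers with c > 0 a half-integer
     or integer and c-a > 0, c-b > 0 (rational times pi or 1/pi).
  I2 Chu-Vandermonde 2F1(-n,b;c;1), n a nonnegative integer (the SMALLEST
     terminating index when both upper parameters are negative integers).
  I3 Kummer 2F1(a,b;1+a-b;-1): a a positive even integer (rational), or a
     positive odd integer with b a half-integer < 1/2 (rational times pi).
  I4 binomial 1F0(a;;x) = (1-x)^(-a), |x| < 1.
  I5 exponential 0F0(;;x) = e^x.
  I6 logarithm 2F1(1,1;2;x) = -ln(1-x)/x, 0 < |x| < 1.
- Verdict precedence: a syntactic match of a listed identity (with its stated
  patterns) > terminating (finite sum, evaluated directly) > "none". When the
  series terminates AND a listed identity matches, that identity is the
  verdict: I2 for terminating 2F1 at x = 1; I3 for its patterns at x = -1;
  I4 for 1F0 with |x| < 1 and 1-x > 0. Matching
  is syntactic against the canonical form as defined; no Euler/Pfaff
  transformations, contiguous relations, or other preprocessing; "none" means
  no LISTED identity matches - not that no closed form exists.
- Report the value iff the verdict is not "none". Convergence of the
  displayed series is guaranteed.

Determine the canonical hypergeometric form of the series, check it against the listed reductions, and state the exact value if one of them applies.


This is -\frac{6}{11} * 2F1(-\frac{9}{2}, 5; \frac{21}{2}; -1) in reduced canonical form. Verdict: the Kummer evaluation I3 matches (x = -1; c = \frac{21}{2} equals 1+a-b for upper {-\frac{9}{2}, 5}: listed pattern). Exact value: \left(-\frac{566865}{524288}\right) \cdot \pi.

Key step: t_0 = -\frac{6}{11} here, and the lower running product (prefactor -6/11) is a rising factorial.
Consecutive-term ratio: r(k) = -1 * (k-\frac{9}{2}) (k+5) / [(k+\frac{21}{2}) (k+1)] - rational in k, leading ratio -1; with t_0 = -\frac{6}{11}, classification follows.


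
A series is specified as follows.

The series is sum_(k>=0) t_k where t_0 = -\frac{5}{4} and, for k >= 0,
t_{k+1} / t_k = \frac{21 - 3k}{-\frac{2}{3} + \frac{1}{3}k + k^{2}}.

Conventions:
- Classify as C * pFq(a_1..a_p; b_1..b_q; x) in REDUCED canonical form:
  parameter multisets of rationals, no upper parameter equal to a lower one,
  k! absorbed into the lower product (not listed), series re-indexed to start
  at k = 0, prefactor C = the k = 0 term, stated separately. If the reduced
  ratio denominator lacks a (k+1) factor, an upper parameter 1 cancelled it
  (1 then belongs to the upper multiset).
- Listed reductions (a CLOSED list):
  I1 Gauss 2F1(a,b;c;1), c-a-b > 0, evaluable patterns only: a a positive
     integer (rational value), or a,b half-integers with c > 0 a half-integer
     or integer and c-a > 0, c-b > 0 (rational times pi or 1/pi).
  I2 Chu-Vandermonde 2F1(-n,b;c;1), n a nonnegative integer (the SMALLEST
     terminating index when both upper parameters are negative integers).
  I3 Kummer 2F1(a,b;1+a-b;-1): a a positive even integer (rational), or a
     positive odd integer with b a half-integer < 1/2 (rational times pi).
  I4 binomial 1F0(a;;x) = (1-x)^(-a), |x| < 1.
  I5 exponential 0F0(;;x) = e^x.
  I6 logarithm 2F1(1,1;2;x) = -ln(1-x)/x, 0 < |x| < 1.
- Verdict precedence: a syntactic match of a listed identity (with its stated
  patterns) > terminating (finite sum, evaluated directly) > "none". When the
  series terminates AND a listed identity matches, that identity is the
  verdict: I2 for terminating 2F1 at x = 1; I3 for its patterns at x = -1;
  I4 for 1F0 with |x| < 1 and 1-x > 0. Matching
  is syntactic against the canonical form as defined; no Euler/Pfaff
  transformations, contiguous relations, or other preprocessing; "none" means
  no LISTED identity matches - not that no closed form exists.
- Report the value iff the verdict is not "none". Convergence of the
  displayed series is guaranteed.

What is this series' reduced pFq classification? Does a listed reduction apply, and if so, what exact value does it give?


Reduced: x = -3, 1F1, upper = {-7}, lower = {-\frac{2}{3}}, C = -\frac{5}{4}. Verdict: terminating - the sum ends at index 7 because -7 is a negative integer; exact evaluation follows. Hence: \frac{1273988473}{93184}.

First insight: from the first term -\frac{5}{4}: roots of the ratio polynomials (C = -5/4, x = -3) are the negated parameters.
Term ratio: r(k) = -3 * (k-7) / [(k-\frac{2}{3}) (k+1)] - rational; roots negated = parameters, x = -3, C = -\frac{5}{4}.


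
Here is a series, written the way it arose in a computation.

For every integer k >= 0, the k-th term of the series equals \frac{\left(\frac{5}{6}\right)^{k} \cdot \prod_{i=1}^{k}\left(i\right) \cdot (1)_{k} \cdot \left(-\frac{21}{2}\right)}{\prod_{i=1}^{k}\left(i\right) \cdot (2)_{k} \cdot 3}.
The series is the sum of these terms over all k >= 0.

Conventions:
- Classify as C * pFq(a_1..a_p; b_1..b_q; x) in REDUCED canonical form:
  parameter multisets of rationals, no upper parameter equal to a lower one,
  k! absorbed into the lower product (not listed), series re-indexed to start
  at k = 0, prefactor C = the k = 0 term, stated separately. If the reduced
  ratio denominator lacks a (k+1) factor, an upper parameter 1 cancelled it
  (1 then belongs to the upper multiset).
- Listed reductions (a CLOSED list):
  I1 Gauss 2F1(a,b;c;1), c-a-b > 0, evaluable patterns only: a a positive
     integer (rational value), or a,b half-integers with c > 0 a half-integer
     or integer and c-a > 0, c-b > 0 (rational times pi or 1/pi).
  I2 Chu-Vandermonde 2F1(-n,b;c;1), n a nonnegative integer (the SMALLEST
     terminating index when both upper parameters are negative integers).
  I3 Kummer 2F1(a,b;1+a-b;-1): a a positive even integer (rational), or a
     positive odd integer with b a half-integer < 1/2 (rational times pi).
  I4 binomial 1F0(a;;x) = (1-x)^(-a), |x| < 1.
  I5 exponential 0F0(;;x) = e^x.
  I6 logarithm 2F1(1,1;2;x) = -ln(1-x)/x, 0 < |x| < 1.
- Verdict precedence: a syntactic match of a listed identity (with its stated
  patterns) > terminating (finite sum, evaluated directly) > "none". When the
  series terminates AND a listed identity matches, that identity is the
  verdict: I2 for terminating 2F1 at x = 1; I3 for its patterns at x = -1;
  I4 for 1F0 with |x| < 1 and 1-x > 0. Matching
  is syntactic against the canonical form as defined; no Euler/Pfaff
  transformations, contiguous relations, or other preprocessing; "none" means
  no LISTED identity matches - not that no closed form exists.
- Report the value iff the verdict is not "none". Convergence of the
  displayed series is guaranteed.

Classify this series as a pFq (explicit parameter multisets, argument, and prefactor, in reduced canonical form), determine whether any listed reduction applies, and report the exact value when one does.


At argument \frac{5}{6}: a 2F1 with upper {1, 1}, lower {2}, scaled by C = -\frac{7}{2}. Verdict at x = \frac{5}{6}: the logarithmic series (I6) matches (the logarithm: parameters (1,1;2), x = \frac{5}{6}). Sum: \frac{21}{5} \cdot \ln\left(\frac{1}{6}\right).

Key observation: t_0 = -\frac{7}{2} here, and the constant factors (C = -7/2) combine into one prefactor.
Term ratio: r(k) = \frac{5}{6} * (k+1) (k+1) / [(k+2) (k+1)] - rational; roots negated = parameters, x = \frac{5}{6}, C = -\frac{7}{2}.


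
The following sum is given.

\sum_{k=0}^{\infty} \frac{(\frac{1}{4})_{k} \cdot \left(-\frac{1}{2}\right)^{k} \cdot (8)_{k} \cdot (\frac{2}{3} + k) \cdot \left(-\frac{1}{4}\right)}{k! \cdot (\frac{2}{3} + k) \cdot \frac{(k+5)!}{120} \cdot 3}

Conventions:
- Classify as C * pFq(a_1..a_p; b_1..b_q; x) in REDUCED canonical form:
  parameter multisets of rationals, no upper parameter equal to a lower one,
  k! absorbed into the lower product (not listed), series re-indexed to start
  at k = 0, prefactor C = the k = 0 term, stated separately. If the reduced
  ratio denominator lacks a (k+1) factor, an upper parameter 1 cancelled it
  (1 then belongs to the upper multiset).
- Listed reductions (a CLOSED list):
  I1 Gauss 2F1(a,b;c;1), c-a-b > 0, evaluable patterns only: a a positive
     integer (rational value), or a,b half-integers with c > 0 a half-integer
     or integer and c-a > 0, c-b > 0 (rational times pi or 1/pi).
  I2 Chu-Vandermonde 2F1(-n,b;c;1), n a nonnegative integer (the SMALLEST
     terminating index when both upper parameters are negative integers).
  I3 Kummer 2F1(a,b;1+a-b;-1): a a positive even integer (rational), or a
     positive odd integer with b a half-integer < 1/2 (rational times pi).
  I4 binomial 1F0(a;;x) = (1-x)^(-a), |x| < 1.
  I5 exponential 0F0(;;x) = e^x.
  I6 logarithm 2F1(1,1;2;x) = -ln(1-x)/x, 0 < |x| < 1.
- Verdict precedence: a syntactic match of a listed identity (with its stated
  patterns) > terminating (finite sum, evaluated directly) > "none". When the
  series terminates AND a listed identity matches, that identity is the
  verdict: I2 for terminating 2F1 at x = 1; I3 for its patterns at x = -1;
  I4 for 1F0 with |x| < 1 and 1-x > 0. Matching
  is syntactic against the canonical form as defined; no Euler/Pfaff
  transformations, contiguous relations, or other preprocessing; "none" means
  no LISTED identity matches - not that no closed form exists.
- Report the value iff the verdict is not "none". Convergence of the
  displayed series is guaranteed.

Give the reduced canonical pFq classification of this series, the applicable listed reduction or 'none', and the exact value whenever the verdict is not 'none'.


Structural cue: t_0 being -\frac{1}{12}, the denominator's factorial ratio (prefactor -1/12) is a lower Pochhammer.
Adjacent-term ratio: r(k) = -\frac{1}{2} * (k+\frac{1}{4}) (k+8) / [(k+6) (k+1)] - poly over poly, x = -\frac{1}{2} from leading terms; C = -\frac{1}{12} at k = 0.

Canonical form: C = -\frac{1}{12} times 2F1 with upper {\frac{1}{4}, 8}, lower {6}, x = -\frac{1}{2}. Verdict: none here - no I1-I6 shape fits x = -\frac{1}{2} with lower {6}.


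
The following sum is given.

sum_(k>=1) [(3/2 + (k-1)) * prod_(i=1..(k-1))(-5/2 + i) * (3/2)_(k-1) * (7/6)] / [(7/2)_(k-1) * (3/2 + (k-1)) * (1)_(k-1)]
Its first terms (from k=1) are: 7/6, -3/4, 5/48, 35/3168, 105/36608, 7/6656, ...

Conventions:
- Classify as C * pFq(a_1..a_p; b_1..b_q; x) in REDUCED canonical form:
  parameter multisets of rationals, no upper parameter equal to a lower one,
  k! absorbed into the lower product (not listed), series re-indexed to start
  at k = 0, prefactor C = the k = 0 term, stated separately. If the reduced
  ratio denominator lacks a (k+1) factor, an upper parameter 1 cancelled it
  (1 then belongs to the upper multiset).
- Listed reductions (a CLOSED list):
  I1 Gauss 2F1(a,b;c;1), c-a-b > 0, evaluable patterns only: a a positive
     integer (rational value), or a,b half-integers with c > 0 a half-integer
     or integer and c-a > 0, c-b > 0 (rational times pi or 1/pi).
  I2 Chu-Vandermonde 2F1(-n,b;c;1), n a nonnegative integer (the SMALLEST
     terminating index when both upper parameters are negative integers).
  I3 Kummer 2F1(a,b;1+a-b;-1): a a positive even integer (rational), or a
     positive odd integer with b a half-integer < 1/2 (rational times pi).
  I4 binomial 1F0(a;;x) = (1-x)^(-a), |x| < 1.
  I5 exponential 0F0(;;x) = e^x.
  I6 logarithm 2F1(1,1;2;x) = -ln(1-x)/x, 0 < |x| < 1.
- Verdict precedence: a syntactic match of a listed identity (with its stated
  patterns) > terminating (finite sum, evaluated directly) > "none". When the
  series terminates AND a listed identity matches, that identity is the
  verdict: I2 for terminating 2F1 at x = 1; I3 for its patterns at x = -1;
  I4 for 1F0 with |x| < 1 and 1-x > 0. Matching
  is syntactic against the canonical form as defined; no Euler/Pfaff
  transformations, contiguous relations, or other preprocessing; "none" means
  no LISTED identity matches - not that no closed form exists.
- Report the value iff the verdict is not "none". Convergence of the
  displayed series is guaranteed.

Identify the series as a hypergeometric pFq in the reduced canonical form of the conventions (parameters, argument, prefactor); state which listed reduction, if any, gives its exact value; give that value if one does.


Prefactor 7/6, argument 1: 2F1 with upper {-3/2, 3/2} over lower {7/2}. Verdict: Gauss's theorem I1 (half-integer case) fires (x = 1; upper {-3/2, 3/2} half-integers, c = 7/2 in the evaluable pattern). Sum: (175/1024) * pi.

Key observation: from the first term 7/6: (1)_k (prefactor 7/6) is k! itself.
Adjacent-term ratio: r(k) = 1 * (k-3/2) (k+3/2) / [(k+7/2) (k+1)] - rational; roots negated = parameters, x = 1, C = 7/6.


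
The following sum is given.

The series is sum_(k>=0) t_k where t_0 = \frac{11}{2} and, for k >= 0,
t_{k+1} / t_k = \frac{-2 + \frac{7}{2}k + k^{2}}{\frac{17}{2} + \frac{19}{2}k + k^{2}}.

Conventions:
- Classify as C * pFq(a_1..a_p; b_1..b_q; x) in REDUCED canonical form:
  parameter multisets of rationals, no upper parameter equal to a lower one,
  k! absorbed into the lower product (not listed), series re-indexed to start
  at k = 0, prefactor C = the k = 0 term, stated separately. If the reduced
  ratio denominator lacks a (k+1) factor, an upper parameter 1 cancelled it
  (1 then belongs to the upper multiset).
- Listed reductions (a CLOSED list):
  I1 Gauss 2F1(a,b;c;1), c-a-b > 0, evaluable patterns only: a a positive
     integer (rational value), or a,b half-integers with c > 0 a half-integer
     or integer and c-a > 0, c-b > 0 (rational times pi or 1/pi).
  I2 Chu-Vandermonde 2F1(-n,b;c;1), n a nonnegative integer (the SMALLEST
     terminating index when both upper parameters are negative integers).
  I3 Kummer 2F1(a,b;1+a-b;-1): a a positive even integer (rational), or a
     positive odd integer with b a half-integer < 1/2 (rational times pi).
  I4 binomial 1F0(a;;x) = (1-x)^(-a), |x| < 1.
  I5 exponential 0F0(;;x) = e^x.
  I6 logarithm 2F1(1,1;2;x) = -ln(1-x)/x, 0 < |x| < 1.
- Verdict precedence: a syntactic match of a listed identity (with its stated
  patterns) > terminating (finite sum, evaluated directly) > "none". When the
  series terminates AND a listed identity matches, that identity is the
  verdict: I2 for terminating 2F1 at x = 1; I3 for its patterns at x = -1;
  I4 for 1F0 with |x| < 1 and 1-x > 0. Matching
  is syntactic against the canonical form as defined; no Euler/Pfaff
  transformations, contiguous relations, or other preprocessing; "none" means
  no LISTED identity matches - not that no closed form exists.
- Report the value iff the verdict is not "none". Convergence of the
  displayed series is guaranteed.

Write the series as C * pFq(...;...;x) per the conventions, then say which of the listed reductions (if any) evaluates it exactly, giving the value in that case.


Reduced: x = 1, 2F1, upper = {-\frac{1}{2}, 4}, lower = {\frac{17}{2}}, C = \frac{11}{2}. Verdict (x = 1): Gauss (I1, integer-parameter pattern) applies (x = 1: the Gamma ratio telescopes since c-a-b = 5 > 0 and a = 4 in Z>0). Hence: \frac{14157}{3584}.

Key step: t_0 = \frac{11}{2} here, and roots of the ratio polynomials (C = 11/2) are the negated parameters.
Adjacent-term ratio: r(k) = 1 * (k-\frac{1}{2}) (k+4) / [(k+\frac{17}{2}) (k+1)] - poly over poly, x = 1 from leading terms; C = \frac{11}{2} at k = 0.


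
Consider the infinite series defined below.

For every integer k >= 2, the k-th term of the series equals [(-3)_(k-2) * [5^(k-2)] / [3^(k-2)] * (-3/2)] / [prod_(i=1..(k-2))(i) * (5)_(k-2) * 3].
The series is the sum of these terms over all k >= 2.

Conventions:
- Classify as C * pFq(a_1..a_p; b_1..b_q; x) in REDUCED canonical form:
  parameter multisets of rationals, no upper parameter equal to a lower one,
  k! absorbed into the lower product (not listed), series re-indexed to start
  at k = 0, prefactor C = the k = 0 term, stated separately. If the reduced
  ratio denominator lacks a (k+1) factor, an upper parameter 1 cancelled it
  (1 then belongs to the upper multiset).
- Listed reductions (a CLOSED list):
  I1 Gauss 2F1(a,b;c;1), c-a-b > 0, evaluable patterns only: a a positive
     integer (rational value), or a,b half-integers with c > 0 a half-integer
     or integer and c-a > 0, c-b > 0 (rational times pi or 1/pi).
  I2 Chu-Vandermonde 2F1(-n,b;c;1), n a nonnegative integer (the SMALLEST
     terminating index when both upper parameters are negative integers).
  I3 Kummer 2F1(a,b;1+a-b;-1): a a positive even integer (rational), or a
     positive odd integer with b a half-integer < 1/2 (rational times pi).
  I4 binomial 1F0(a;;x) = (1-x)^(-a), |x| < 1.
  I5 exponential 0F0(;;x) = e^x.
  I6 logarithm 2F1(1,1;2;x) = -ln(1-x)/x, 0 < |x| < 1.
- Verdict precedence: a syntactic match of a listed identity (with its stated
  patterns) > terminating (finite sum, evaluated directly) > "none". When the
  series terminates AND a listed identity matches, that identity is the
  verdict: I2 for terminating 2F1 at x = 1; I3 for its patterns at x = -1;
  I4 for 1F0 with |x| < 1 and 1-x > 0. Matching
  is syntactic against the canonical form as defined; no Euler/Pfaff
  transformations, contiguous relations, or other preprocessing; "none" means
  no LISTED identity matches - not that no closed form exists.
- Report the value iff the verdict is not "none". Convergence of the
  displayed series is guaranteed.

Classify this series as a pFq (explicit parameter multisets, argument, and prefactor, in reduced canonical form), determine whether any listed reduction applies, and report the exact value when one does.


The series (x = 5/3) is 1F1: upper {-3}, lower {5}, prefactor -1/2. Verdict: terminating - upper -3 stops the sum at k = 3; the 4 terms are added exactly. Value: -145/1134.

The tell: t_0 being -1/2, the constant factors (C = -1/2, x = 5/3) combine into one prefactor.
Adjacent-term ratio: r(k) = (5/3) * (k-3) / [(k+5) (k+1)] - poly over poly, x = (5/3) from leading terms; C = -1/2 at k = 0.


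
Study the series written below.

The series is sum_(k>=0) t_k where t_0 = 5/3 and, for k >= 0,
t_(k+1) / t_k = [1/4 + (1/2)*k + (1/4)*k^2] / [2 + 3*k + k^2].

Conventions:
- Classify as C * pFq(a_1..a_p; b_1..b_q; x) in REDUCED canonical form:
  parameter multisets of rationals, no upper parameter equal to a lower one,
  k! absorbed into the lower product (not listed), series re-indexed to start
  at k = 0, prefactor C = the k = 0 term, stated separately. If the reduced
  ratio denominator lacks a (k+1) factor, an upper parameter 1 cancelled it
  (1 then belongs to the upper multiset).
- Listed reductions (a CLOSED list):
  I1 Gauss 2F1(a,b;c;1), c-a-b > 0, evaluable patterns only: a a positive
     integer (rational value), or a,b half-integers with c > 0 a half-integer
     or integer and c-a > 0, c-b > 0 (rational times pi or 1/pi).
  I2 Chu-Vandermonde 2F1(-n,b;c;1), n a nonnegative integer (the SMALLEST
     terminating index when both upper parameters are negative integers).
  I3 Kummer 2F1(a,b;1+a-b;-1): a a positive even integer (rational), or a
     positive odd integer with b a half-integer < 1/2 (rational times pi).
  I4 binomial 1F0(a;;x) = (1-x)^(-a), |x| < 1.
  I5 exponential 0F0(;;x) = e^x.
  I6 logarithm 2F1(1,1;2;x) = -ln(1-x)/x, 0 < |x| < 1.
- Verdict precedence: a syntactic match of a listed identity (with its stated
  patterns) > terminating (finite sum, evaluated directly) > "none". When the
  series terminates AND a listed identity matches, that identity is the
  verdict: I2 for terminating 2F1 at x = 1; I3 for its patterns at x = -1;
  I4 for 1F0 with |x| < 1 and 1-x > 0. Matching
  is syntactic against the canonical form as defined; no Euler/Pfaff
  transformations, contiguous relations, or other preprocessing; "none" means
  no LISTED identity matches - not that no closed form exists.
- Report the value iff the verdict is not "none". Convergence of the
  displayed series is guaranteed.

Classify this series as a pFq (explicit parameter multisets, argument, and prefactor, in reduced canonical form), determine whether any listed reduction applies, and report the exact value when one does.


The series (x = 1/4) is 2F1: upper {1, 1}, lower {2}, prefactor 5/3. Verdict: this is the logarithmic series (I6) (the logarithm: parameters (1,1;2), x = 1/4). Hence: (-20/3) * ln(3/4).

Structural cue: with t_0 = 5/3, roots of the ratio polynomials (C = 5/3, x = 1/4) are the negated parameters.
Ratio: r(k) = (1/4) * (k+1) (k+1) / [(k+2) (k+1)] ; factor over Q: parameters, x = (1/4), and C = 5/3.


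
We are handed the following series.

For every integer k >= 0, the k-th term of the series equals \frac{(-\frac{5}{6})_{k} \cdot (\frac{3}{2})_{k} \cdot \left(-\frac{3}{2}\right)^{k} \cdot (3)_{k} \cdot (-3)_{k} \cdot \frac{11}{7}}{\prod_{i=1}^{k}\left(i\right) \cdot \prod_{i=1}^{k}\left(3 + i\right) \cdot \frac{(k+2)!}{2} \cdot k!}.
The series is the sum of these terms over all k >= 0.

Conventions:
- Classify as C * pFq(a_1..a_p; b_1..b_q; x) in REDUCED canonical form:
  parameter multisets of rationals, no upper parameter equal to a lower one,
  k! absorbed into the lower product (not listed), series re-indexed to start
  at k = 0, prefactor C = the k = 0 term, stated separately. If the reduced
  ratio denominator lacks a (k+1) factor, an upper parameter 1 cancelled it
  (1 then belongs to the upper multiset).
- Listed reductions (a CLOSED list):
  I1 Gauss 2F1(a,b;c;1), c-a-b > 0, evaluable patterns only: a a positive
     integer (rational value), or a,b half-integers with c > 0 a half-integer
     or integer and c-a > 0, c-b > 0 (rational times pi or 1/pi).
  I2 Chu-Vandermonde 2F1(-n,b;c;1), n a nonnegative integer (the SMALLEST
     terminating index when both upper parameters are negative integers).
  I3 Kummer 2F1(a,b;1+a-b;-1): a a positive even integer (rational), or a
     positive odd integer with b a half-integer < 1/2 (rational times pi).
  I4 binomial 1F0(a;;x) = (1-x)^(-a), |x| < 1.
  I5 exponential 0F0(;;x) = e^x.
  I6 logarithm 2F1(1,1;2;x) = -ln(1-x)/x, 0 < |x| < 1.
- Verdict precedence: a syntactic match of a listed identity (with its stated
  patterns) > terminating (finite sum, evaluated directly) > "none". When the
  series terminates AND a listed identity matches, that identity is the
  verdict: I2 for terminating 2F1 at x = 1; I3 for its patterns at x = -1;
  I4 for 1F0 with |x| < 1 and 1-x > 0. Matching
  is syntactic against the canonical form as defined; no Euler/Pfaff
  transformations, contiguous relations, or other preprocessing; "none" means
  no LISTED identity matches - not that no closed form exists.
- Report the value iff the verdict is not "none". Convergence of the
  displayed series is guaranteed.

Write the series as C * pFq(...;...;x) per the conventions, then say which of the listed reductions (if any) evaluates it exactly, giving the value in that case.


Key observation: from the first term \frac{11}{7}: the lower running product (prefactor 11/7) is a rising factorial.
Ratio: r(k) = -\frac{3}{2} * (k-3) (k-\frac{5}{6}) (k+\frac{3}{2}) / [(k+1) (k+4) (k+1)] - poly over poly, x = -\frac{3}{2} from leading terms; C = \frac{11}{7} at k = 0.

Canonical form: C = \frac{11}{7} times 3F2 with upper {-3, -\frac{5}{6}, \frac{3}{2}}, lower {1, 4}, x = -\frac{3}{2}. Verdict: terminating. (-3)_k vanishes past k = 3, leaving a 4-term sum, computed directly. Exact value: -\frac{136279}{172032}.


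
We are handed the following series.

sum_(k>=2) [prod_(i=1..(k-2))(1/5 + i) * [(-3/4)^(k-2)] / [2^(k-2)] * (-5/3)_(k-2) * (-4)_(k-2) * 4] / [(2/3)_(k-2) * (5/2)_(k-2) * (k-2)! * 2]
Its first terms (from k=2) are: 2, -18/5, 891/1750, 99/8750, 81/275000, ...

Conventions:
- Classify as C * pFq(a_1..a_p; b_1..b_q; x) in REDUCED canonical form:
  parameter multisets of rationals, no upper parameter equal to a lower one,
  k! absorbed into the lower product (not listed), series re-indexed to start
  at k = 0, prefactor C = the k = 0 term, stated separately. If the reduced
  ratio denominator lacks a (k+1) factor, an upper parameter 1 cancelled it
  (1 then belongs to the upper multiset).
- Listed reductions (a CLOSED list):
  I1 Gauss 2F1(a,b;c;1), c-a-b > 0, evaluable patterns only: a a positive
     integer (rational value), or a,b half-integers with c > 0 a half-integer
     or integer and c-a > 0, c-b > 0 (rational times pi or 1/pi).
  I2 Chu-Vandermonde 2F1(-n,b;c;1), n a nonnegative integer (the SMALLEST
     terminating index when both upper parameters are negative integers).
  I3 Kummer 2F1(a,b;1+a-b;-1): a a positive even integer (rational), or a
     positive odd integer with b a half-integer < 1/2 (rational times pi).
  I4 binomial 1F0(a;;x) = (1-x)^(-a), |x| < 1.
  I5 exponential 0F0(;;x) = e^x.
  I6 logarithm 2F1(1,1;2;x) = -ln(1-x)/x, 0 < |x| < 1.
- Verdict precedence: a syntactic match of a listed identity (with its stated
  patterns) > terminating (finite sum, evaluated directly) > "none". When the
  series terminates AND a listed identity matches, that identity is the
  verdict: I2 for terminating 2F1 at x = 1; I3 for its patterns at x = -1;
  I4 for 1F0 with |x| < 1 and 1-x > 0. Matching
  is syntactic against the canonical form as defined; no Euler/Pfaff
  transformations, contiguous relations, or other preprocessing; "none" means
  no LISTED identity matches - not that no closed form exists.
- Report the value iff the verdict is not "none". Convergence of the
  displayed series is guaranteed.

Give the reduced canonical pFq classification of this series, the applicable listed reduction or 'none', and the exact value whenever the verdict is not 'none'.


x = -3/8 here; the reduced form reads 3F2, upper {-4, -5/3, 6/5}, lower {2/3, 5/2}, C = 2. Verdict: terminating. With -4 upstairs the series is a 5-term polynomial sum; evaluated term by term. Hence: -2077553/1925000.

The tell: from the first term 2: the two k-th powers (C = 2) combine into one argument.
Term ratio: r(k) = (-3/8) * (k-4) (k-5/3) (k+6/5) / [(k+2/3) (k+5/2) (k+1)] - rational in k, leading ratio (-3/8); with t_0 = 2, classification follows.


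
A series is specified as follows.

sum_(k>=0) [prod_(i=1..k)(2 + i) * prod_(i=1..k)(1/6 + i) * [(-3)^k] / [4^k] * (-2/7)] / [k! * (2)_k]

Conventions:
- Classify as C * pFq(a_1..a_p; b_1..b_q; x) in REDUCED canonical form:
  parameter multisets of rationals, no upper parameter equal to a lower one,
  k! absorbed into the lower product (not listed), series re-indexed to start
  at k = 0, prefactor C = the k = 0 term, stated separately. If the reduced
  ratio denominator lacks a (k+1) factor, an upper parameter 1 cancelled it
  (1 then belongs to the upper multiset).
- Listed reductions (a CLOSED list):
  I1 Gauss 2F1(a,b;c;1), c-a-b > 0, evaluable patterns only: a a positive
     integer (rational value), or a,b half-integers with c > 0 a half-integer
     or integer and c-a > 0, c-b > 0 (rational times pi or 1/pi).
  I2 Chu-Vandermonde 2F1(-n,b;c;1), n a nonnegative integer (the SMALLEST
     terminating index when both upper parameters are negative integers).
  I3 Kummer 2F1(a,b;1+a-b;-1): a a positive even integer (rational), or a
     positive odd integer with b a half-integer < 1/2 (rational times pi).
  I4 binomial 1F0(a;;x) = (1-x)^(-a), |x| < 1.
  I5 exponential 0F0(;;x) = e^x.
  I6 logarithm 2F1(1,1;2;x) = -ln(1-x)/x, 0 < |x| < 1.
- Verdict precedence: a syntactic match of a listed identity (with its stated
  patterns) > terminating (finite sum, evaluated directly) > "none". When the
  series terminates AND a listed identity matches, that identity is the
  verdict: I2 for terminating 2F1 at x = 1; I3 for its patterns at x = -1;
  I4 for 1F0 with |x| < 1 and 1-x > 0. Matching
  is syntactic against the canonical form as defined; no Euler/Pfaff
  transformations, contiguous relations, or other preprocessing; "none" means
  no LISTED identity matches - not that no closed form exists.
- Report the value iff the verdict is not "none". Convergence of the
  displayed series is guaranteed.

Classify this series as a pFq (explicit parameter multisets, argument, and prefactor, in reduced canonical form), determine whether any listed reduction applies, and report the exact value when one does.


Canonical form: C = -2/7 times 2F1 with upper {7/6, 3}, lower {2}, x = -3/4. Verdict: none. Every listed pattern misses the 2F1 form at -3/4, upper {7/6, 3}.

First insight: from the first term -2/7: the running product (C = -2/7, x = -3/4) telescopes to a rising factorial.
Consecutive-term ratio: r(k) = (-3/4) * (k+7/6) (k+3) / [(k+2) (k+1)] ; factor over Q: parameters, x = (-3/4), and C = -2/7.


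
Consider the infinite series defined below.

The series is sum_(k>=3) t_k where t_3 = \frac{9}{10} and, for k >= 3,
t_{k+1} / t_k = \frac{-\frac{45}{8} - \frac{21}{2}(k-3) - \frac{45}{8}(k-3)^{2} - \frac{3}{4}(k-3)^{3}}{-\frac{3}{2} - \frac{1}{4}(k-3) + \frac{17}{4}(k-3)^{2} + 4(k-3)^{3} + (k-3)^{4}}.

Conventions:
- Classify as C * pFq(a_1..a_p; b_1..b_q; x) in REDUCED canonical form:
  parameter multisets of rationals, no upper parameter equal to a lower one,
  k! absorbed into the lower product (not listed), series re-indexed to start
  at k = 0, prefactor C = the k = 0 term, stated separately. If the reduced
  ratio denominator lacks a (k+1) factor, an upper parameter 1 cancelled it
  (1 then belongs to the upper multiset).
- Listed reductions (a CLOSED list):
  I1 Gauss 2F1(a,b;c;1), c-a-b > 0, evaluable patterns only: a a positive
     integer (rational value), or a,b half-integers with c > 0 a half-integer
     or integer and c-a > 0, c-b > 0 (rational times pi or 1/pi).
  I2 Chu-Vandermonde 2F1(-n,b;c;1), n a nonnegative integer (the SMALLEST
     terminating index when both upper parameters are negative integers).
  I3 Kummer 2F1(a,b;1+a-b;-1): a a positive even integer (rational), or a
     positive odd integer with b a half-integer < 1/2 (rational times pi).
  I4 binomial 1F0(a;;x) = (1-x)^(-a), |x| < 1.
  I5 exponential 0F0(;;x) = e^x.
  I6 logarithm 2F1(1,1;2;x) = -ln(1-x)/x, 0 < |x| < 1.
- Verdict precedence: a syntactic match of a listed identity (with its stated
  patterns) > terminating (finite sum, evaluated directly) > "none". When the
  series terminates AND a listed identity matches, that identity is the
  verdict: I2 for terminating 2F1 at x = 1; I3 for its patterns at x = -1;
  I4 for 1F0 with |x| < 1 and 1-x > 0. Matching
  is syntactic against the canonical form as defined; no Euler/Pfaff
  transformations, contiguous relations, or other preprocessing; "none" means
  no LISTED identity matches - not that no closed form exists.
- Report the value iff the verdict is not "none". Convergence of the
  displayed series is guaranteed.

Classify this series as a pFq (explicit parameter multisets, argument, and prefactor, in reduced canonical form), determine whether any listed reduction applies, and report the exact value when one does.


The series (x = -\frac{3}{4}) is 2F2: upper {1, 5}, lower {-\frac{1}{2}, 2}, prefactor \frac{9}{10}. Verdict: none. No listed pattern accepts 2F2(1, 5; -\frac{1}{2}, 2; -\frac{3}{4}).

Structural cue: with t_0 = \frac{9}{10}, roots of the ratio polynomials (prefactor 9/10) are the negated parameters.
Consecutive-term ratio: r(k) = -\frac{3}{4} * (k+1) (k+5) / [(k-\frac{1}{2}) (k+2) (k+1)] - rational; roots negated = parameters, x = -\frac{3}{4}, C = \frac{9}{10}.


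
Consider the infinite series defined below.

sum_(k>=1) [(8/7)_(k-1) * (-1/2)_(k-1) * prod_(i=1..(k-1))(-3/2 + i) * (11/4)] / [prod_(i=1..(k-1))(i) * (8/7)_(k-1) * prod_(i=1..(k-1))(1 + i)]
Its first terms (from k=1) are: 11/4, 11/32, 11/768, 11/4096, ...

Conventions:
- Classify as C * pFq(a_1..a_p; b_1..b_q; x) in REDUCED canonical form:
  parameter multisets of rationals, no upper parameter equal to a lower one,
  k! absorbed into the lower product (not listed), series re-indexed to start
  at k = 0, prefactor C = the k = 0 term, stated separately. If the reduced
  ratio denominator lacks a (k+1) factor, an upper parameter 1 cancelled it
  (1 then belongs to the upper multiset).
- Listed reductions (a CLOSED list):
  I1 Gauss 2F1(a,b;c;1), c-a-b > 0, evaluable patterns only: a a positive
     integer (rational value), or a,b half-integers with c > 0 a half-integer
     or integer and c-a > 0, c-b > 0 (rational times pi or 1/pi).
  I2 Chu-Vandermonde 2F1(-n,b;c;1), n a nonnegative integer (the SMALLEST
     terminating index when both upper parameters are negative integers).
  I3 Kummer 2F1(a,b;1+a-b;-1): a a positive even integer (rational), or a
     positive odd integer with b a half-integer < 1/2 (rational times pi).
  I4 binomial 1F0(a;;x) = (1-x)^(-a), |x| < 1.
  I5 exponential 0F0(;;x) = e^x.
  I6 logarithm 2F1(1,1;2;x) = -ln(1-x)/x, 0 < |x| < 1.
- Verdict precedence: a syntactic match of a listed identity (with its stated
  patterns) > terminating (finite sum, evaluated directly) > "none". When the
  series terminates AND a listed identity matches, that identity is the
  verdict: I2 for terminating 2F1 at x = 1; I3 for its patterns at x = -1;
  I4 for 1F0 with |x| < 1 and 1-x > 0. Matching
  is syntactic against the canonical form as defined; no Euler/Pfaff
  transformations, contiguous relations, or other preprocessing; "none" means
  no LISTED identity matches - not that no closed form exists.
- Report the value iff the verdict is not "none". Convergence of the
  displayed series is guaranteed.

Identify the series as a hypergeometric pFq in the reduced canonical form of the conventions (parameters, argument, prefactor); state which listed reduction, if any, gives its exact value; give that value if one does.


Prefactor 11/4, argument 1: 2F1 with upper {-1/2, -1/2} over lower {2}. Verdict at x = 1: Gauss's theorem I1 (half-integer case) matches (x = 1; upper {-1/2, -1/2} half-integers, c = 2 in the evaluable pattern). Value: (88/9) / pi.

Key observation: t_0 = 11/4 here, and the lower running product (prefactor 11/4) is a rising factorial.
Term ratio: r(k) = 1 * (k-1/2) (k-1/2) / [(k+2) (k+1)] - rational in k. x = 1; t_0 = 11/4; negate the roots.


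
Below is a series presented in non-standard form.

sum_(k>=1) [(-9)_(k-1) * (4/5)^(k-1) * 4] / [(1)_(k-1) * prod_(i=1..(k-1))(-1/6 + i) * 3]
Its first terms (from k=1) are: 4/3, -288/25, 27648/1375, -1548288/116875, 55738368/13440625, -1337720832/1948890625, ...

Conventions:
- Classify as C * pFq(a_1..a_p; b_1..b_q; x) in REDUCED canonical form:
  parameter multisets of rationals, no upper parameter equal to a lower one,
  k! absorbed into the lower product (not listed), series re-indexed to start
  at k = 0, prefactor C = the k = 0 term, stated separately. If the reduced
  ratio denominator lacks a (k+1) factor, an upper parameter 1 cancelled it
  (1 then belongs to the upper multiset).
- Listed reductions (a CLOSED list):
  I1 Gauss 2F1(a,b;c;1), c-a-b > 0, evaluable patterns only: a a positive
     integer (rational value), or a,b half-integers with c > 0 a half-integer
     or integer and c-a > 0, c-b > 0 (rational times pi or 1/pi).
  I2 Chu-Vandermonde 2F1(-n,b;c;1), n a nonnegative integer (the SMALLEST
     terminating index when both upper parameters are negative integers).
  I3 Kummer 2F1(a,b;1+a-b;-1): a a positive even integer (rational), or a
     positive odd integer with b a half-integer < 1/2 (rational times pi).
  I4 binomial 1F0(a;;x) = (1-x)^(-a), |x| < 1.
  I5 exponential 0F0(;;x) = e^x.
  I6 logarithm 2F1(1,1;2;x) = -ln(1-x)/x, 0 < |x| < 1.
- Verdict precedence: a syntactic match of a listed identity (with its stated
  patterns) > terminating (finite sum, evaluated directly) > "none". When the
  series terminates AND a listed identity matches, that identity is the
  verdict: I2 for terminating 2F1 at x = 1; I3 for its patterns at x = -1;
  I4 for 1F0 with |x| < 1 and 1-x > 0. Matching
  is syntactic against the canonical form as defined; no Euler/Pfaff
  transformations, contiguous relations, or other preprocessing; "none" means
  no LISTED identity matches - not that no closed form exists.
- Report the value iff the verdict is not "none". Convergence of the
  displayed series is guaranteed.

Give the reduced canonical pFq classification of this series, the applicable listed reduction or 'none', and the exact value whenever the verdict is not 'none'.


With C = 4/3: the canonical form is 1F1(-9; 5/6; 4/5). Verdict: terminating - upper -9 stops the sum at k = 9; the 10 terms are added exactly. Its exact value is 87326810869314836/450418654833984375.

First insight: x = (4/5) and (1)_k (C = 4/3) is k! itself.
Ratio: r(k) = (4/5) * (k-9) / [(k+5/6) (k+1)] ; factor over Q: parameters, x = (4/5), and C = 4/3.
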